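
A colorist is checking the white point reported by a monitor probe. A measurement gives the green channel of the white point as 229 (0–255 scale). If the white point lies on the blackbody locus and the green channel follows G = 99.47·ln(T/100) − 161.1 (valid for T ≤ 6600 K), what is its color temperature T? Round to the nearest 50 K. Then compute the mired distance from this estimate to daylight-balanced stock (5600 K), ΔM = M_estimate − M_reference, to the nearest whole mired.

+19 mireds

ln t = (229 + 161.1) / 99.47 = 3.9218.
t = e^3.9218 = 50.491.
T = 100·t = 5049 K → 5050 K to the nearest 50 K.
M_estimate = 10⁶/5050 = 198.02; M_reference = 10⁶/5600 = 178.57.
ΔM = 198.02 − 178.57 = 19.45 → +19 mireds.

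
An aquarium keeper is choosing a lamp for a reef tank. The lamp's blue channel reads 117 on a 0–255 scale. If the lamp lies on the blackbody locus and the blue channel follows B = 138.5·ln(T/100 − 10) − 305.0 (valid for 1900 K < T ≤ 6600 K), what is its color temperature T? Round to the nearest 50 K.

3100 K

ln(t − 10) = (117 + 305.0) / 138.5 = 3.0469.
t − 10 = e^3.0469 = 21.051, so t = 31.051.
T = 100·t = 3105 K → 3100 K to the nearest 50 K.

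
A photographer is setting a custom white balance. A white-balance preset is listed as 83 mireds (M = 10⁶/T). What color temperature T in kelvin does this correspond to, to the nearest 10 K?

T = 10⁶ / 83 = 12048.19 K → 12050 K.

12050 K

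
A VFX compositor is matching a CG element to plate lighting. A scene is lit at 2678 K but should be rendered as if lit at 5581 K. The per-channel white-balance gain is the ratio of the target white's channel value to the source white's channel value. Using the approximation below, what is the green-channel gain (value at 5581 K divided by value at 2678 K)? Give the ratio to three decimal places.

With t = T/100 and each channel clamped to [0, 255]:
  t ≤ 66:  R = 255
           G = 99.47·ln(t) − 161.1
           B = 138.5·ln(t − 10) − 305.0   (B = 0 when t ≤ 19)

1.440

At 2678 K (t = 26.78):
  G = 99.47·ln 26.78 − 161.1 = 99.47·3.2877 − 161.1 = 165.923.
At 5581 K (t = 55.81):
  G = 99.47·ln 55.81 − 161.1 = 99.47·4.0220 − 161.1 = 238.964.
Gain = 238.964 / 165.923 = 1.4402 → 1.440.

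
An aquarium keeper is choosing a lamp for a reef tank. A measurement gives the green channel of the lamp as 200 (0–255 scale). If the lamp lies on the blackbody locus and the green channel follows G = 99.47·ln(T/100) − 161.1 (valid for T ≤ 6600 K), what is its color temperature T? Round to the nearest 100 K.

3800 K

ln t = (200 + 161.1) / 99.47 = 3.6302.
t = e^3.6302 = 37.722.
T = 100·t = 3772 K → 3800 K to the nearest 100 K.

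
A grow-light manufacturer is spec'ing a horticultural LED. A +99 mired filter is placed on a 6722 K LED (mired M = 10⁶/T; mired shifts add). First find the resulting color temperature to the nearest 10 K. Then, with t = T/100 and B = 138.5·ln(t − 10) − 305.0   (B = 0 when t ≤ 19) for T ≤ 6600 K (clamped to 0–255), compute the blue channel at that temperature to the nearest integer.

168

M_in = 10⁶/6722 = 148.77; M_out = 148.77 + (+99) = 247.77.
T_out = 10⁶/247.77 = 4036.1 K → 4040 K; t = 40.4.
B = 138.5·ln(40.4 − 10) − 305.0 = 138.5·ln 30.4 − 305.0 = 138.5·3.4144 − 305.0 = 167.900.
Rounded: 168.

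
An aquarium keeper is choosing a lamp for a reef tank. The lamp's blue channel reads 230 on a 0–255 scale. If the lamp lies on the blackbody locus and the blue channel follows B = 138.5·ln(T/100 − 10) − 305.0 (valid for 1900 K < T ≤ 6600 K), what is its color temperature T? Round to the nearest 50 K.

5750 K

ln(t − 10) = (230 + 305.0) / 138.5 = 3.8628.
t − 10 = e^3.8628 = 47.599, so t = 57.599.
T = 100·t = 5760 K → 5750 K to the nearest 50 K.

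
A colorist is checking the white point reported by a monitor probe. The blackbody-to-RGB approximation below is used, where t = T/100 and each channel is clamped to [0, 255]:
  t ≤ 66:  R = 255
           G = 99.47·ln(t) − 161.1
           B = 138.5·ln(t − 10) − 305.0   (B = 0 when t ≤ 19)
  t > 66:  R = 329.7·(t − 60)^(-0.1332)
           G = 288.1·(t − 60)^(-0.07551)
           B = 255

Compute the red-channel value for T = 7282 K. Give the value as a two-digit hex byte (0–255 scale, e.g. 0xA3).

t = 7282/100 = 72.82; the t > 66 branch applies.
R = 329.7·(72.82 − 60)^(-0.1332) = 329.7·12.82^(-0.1332) = 329.7·0.71192 = 234.719.
Rounded: 235; in hex, 0xEB.

0xEB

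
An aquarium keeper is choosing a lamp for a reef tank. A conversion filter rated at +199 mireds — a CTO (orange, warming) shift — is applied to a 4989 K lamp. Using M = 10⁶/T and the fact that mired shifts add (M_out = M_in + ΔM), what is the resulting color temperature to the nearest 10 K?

2500 K

M_in = 10⁶/4989 = 200.44 mireds.
M_out = 200.44 + (+199) = 399.44 mireds.
T_out = 10⁶/399.44 = 2503.5 K → 2500 K.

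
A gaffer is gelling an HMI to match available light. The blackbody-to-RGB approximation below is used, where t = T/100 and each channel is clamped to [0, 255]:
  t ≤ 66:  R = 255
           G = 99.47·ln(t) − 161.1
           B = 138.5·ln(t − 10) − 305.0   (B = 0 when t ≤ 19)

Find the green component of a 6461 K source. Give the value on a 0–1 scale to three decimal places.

t = 6461/100 = 64.61; the t ≤ 66 branch applies.
G = 99.47·ln 64.61 − 161.1 = 99.47·4.1684 − 161.1 = 253.528.
On a 0–1 scale: 253.528/255 = 0.9942 → 0.994.

0.994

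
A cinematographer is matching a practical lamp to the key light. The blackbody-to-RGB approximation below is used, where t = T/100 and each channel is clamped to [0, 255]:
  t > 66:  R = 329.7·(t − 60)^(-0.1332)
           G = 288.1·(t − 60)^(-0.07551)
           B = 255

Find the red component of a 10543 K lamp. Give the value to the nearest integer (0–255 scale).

198

t = 10543/100 = 105.43; the t > 66 branch applies.
R = 329.7·(105.43 − 60)^(-0.1332) = 329.7·45.43^(-0.1332) = 329.7·0.60151 = 198.317.
Rounded: 198.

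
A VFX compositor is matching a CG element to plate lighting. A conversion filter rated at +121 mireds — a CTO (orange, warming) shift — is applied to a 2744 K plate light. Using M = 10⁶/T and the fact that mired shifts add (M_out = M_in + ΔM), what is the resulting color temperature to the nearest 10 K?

2060 K

M_in = 10⁶/2744 = 364.43 mireds.
M_out = 364.43 + (+121) = 485.43 mireds.
T_out = 10⁶/485.43 = 2060.0 K → 2060 K.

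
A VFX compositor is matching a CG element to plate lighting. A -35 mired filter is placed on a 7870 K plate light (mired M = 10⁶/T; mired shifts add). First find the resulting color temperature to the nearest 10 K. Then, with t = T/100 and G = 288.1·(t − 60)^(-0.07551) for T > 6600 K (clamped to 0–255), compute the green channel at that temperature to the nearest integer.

215

M_in = 10⁶/7870 = 127.06; M_out = 127.06 + (-35) = 92.06.
T_out = 10⁶/92.06 = 10861.9 K → 10860 K; t = 108.6.
G = 288.1·(108.6 − 60)^(-0.07551) = 288.1·48.6^(-0.07551) = 288.1·0.74583 = 214.875.
Rounded: 215.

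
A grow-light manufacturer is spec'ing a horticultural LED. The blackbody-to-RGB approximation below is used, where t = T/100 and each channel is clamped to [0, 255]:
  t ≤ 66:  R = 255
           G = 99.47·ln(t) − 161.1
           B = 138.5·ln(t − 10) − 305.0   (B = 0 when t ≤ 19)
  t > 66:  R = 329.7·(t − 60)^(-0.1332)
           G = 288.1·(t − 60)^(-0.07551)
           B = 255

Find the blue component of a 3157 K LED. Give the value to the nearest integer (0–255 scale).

t = 3157/100 = 31.57; the t ≤ 66 branch applies.
B = 138.5·ln(31.57 − 10) − 305.0 = 138.5·ln 21.57 − 305.0 = 138.5·3.0713 − 305.0 = 120.376.
Rounded: 120.

120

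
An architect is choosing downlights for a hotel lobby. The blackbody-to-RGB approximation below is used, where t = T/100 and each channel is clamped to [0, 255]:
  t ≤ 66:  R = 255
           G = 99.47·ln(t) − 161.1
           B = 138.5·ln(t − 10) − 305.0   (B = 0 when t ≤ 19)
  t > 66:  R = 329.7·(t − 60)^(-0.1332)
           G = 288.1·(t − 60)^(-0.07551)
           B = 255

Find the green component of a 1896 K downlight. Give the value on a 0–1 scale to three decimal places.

t = 1896/100 = 18.96; the t ≤ 66 branch applies.
G = 99.47·ln 18.96 − 161.1 = 99.47·2.9423 − 161.1 = 131.574.
On a 0–1 scale: 131.574/255 = 0.5160 → 0.516.

0.516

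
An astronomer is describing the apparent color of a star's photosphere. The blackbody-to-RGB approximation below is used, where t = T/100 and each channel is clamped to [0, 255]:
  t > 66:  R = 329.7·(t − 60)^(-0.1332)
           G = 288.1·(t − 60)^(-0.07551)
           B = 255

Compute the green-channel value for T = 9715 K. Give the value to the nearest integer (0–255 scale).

t = 9715/100 = 97.15; the t > 66 branch applies.
G = 288.1·(97.15 − 60)^(-0.07551) = 288.1·37.15^(-0.07551) = 288.1·0.76112 = 219.278.
Rounded: 219.

219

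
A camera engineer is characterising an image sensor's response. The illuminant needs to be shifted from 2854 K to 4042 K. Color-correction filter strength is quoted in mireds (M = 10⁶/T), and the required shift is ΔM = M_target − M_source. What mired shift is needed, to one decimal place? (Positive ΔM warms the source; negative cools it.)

-103.0 mireds

M_source = 10⁶/2854 = 350.385; M_target = 10⁶/4042 = 247.402.
ΔM = 247.402 − 350.385 = -102.983 → -103.0 mireds, a cooling shift.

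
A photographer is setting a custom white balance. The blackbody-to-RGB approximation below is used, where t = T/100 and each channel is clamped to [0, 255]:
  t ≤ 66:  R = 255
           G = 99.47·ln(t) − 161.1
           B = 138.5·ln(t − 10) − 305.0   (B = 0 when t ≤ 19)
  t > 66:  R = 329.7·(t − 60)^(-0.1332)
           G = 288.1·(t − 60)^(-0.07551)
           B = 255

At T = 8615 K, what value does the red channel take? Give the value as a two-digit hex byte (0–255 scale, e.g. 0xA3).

t = 8615/100 = 86.15; the t > 66 branch applies.
R = 329.7·(86.15 − 60)^(-0.1332) = 329.7·26.15^(-0.1332) = 329.7·0.64743 = 213.458.
Rounded: 213; in hex, 0xD5.

0xD5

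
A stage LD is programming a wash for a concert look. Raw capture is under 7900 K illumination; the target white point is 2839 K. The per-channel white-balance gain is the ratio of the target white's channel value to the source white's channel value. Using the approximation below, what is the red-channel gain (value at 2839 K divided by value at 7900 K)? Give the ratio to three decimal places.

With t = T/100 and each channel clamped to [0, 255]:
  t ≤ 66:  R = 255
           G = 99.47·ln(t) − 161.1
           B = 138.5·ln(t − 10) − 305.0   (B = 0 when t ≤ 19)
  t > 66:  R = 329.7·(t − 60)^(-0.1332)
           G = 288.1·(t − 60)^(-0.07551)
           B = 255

At 7900 K (t = 79):
  R = 329.7·(79 − 60)^(-0.1332) = 329.7·19^(-0.1332) = 329.7·0.67557 = 222.735.
At 2839 K (t = 28.39):
  R = 255 by definition for t ≤ 66.
Gain = 255.000 / 222.735 = 1.1449 → 1.145.

1.145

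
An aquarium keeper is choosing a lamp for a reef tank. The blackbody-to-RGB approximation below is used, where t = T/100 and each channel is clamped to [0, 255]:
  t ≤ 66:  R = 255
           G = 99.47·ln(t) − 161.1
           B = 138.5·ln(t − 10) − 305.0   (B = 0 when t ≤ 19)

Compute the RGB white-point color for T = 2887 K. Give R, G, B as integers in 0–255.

R=255, G=173, B=102

t = 2887/100 = 28.87; the t ≤ 66 branch applies.
R = 255 by definition for t ≤ 66.
G = 99.47·ln 28.87 − 161.1 = 99.47·3.3628 − 161.1 = 173.398.
B = 138.5·ln(28.87 − 10) − 305.0 = 138.5·ln 18.87 − 305.0 = 138.5·2.9376 − 305.0 = 101.854.
Rounded: (255, 173, 102).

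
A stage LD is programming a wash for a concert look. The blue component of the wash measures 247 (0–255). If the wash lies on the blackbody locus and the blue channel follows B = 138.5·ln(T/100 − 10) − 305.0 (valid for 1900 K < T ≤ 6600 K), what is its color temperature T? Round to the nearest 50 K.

ln(t − 10) = (247 + 305.0) / 138.5 = 3.9856.
t − 10 = e^3.9856 = 53.815, so t = 63.815.
T = 100·t = 6382 K → 6400 K to the nearest 50 K.

6400 K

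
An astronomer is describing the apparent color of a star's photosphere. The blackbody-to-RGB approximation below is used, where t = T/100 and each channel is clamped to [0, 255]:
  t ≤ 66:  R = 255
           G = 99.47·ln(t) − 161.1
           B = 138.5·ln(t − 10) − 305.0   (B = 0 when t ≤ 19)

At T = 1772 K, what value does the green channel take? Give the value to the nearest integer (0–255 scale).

t = 1772/100 = 17.72; the t ≤ 66 branch applies.
G = 99.47·ln 17.72 − 161.1 = 99.47·2.8747 − 161.1 = 124.846.
Rounded: 125.

125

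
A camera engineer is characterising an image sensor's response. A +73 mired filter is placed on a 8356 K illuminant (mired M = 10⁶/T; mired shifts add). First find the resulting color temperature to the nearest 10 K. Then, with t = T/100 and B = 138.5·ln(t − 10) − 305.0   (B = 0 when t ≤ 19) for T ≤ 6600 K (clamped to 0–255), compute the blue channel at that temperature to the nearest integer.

212

M_in = 10⁶/8356 = 119.67; M_out = 119.67 + (+73) = 192.67.
T_out = 10⁶/192.67 = 5190.1 K → 5190 K; t = 51.9.
B = 138.5·ln(51.9 − 10) − 305.0 = 138.5·ln 41.9 − 305.0 = 138.5·3.7353 − 305.0 = 212.337.
Rounded: 212.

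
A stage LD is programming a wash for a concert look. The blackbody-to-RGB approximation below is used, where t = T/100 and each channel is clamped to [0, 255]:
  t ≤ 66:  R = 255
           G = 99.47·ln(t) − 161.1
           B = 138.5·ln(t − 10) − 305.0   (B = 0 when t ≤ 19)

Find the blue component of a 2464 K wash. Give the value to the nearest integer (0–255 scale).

t = 2464/100 = 24.64; the t ≤ 66 branch applies.
B = 138.5·ln(24.64 − 10) − 305.0 = 138.5·ln 14.64 − 305.0 = 138.5·2.6838 − 305.0 = 66.700.
Rounded: 67.

67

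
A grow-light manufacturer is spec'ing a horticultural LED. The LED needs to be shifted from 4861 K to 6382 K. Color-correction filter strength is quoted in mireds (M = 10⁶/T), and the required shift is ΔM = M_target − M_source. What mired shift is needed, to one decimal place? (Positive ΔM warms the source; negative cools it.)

M_source = 10⁶/4861 = 205.719; M_target = 10⁶/6382 = 156.691.
ΔM = 156.691 − 205.719 = -49.028 → -49.0 mireds, a cooling shift.

-49.0 mireds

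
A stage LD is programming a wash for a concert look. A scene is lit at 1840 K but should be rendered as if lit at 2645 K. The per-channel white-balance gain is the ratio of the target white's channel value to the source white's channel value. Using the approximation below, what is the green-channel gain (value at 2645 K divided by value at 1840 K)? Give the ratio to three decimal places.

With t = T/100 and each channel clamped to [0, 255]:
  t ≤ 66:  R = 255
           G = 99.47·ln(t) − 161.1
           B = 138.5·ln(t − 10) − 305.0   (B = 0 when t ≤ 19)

1.281

At 1840 K (t = 18.4):
  G = 99.47·ln 18.4 − 161.1 = 99.47·2.9124 − 161.1 = 128.592.
At 2645 K (t = 26.45):
  G = 99.47·ln 26.45 − 161.1 = 99.47·3.2753 − 161.1 = 164.690.
Gain = 164.690 / 128.592 = 1.2807 → 1.281.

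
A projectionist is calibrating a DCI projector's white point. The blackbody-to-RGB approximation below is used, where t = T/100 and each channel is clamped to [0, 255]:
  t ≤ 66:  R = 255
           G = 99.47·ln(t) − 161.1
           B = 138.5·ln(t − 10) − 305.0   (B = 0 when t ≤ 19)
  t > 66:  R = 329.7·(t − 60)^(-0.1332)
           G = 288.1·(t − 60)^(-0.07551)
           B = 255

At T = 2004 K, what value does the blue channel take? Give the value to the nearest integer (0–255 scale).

t = 2004/100 = 20.04; the t ≤ 66 branch applies.
B = 138.5·ln(20.04 − 10) − 305.0 = 138.5·ln 10.04 − 305.0 = 138.5·2.3066 − 305.0 = 14.461.
Rounded: 14.

14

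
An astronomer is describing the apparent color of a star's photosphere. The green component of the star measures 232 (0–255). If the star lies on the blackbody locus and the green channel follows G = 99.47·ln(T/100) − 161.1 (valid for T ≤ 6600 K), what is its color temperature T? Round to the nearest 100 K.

5200 K

ln t = (232 + 161.1) / 99.47 = 3.9519.
t = e^3.9519 = 52.036.
T = 100·t = 5204 K → 5200 K to the nearest 100 K.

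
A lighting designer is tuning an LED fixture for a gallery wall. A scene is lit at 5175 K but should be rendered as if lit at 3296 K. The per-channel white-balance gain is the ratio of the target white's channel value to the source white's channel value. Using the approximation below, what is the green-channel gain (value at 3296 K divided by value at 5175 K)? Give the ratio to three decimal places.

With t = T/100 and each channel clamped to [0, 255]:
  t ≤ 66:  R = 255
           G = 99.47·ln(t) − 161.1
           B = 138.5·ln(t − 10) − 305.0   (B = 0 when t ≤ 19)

At 5175 K (t = 51.75):
  G = 99.47·ln 51.75 − 161.1 = 99.47·3.9464 − 161.1 = 231.451.
At 3296 K (t = 32.96):
  G = 99.47·ln 32.96 − 161.1 = 99.47·3.4953 − 161.1 = 186.577.
Gain = 186.577 / 231.451 = 0.8061 → 0.806.

0.806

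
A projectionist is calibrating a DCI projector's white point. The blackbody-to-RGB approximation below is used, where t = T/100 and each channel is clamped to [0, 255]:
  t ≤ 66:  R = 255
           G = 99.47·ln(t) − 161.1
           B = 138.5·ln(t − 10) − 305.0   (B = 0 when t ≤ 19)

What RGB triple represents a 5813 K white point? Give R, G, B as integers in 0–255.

t = 5813/100 = 58.13; the t ≤ 66 branch applies.
R = 255 by definition for t ≤ 66.
G = 99.47·ln 58.13 − 161.1 = 99.47·4.0627 − 161.1 = 243.015.
B = 138.5·ln(58.13 − 10) − 305.0 = 138.5·ln 48.13 − 305.0 = 138.5·3.8739 − 305.0 = 231.536.
Rounded: (255, 243, 232).

R=255, G=243, B=232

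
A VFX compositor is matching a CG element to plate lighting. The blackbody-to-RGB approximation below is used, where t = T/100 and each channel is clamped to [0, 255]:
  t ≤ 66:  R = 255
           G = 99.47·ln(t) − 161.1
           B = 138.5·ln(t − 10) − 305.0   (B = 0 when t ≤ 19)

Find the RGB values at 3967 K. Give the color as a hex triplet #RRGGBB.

#FFCDA5

t = 3967/100 = 39.67; the t ≤ 66 branch applies.
R = 255 by definition for t ≤ 66.
G = 99.47·ln 39.67 − 161.1 = 99.47·3.6806 − 161.1 = 205.009.
B = 138.5·ln(39.67 − 10) − 305.0 = 138.5·ln 29.67 − 305.0 = 138.5·3.3901 − 305.0 = 164.534.
Rounded: (255, 205, 165).
In hex: #FFCDA5.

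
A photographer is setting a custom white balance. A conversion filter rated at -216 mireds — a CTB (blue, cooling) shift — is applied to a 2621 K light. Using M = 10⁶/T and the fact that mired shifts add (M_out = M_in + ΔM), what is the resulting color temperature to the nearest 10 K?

6040 K

M_in = 10⁶/2621 = 381.53 mireds.
M_out = 381.53 + (-216) = 165.53 mireds.
T_out = 10⁶/165.53 = 6041.1 K → 6040 K.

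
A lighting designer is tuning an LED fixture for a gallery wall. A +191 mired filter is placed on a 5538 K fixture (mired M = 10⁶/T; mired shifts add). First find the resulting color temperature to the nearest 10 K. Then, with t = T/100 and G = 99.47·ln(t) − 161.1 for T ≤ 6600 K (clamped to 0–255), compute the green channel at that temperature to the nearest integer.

M_in = 10⁶/5538 = 180.57; M_out = 180.57 + (+191) = 371.57.
T_out = 10⁶/371.57 = 2691.3 K → 2690 K; t = 26.9.
G = 99.47·ln 26.9 − 161.1 = 99.47·3.2921 − 161.1 = 166.368.
Rounded: 166.

166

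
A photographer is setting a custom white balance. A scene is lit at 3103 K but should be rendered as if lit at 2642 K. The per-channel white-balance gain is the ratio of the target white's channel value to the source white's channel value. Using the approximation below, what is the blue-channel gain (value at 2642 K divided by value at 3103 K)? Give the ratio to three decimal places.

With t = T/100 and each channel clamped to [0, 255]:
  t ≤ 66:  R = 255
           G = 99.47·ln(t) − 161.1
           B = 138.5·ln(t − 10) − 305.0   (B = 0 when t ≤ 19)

At 3103 K (t = 31.03):
  B = 138.5·ln(31.03 − 10) − 305.0 = 138.5·ln 21.03 − 305.0 = 138.5·3.0459 − 305.0 = 116.864.
At 2642 K (t = 26.42):
  B = 138.5·ln(26.42 − 10) − 305.0 = 138.5·ln 16.42 − 305.0 = 138.5·2.7985 − 305.0 = 82.592.
Gain = 82.592 / 116.864 = 0.7067 → 0.707.

0.707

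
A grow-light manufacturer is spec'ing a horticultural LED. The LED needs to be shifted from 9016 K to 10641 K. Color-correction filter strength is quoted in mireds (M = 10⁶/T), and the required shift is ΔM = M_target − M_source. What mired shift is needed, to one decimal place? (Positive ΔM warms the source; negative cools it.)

M_source = 10⁶/9016 = 110.914; M_target = 10⁶/10641 = 93.976.
ΔM = 93.976 − 110.914 = -16.938 → -16.9 mireds, a cooling shift.

-16.9 mireds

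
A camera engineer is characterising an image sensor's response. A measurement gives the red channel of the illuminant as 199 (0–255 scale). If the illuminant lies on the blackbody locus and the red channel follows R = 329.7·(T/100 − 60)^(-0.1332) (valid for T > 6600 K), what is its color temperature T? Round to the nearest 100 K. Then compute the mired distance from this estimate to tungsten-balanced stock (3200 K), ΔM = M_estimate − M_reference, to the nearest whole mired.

-216 mireds

(t − 60)^(-0.1332) = 199/329.7 = 0.60358.
t − 60 = 0.60358^(1/-0.1332) = 0.60358^(-7.508) = 44.273, so t = 104.273.
T = 100·t = 10427 K → 10400 K to the nearest 100 K.
M_estimate = 10⁶/10400 = 96.15; M_reference = 10⁶/3200 = 312.50.
ΔM = 96.15 − 312.50 = -216.35 → -216 mireds.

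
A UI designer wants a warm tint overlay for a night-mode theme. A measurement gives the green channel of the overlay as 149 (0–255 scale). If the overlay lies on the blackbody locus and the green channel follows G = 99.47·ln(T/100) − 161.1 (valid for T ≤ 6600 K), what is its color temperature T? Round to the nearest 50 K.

ln t = (149 + 161.1) / 99.47 = 3.1175.
t = e^3.1175 = 22.590.
T = 100·t = 2259 K → 2250 K to the nearest 50 K.

2250 K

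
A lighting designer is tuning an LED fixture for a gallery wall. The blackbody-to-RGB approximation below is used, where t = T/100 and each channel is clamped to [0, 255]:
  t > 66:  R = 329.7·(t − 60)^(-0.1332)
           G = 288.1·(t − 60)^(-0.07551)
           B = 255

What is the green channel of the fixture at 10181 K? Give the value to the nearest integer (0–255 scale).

217

t = 10181/100 = 101.81; the t > 66 branch applies.
G = 288.1·(101.81 − 60)^(-0.07551) = 288.1·41.81^(-0.07551) = 288.1·0.75436 = 217.330.
Rounded: 217.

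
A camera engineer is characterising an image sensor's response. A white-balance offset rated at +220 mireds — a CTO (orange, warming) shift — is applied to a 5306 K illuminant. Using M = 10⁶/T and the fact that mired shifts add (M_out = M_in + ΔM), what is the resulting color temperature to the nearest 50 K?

M_in = 10⁶/5306 = 188.47 mireds.
M_out = 188.47 + (+220) = 408.47 mireds.
T_out = 10⁶/408.47 = 2448.2 K → 2450 K.

2450 K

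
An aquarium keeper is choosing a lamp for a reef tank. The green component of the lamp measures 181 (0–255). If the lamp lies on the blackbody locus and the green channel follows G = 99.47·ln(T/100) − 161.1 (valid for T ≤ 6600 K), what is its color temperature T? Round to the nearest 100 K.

ln t = (181 + 161.1) / 99.47 = 3.4392.
t = e^3.4392 = 31.163.
T = 100·t = 3116 K → 3100 K to the nearest 100 K.

3100 K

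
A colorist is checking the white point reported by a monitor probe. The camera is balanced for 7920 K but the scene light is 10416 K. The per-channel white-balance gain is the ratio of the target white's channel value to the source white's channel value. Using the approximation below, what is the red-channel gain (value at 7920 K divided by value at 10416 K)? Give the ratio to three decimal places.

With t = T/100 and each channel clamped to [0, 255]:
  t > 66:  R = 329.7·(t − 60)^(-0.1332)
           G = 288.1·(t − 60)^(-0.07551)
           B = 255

1.117

At 10416 K (t = 104.16):
  R = 329.7·(104.16 − 60)^(-0.1332) = 329.7·44.16^(-0.1332) = 329.7·0.60378 = 199.068.
At 7920 K (t = 79.2):
  R = 329.7·(79.2 − 60)^(-0.1332) = 329.7·19.2^(-0.1332) = 329.7·0.67463 = 222.425.
Gain = 222.425 / 199.068 = 1.1173 → 1.117.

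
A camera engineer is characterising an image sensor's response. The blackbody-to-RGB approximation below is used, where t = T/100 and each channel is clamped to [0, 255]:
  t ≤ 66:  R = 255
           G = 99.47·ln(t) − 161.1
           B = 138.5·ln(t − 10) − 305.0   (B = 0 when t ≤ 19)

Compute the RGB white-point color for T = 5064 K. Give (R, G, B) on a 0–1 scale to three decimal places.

(1.000, 0.899, 0.816)

t = 5064/100 = 50.64; the t ≤ 66 branch applies.
R = 255 by definition for t ≤ 66.
G = 99.47·ln 50.64 − 161.1 = 99.47·3.9247 − 161.1 = 229.294.
B = 138.5·ln(50.64 − 10) − 305.0 = 138.5·ln 40.64 − 305.0 = 138.5·3.7048 − 305.0 = 208.108.
Dividing each by 255: (1.0000, 0.8992, 0.8161) → (1.000, 0.899, 0.816).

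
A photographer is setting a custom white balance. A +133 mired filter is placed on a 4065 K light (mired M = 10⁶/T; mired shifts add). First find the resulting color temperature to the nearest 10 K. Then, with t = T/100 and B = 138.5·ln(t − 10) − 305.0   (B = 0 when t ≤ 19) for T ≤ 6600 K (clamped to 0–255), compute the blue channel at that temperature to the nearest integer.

82

M_in = 10⁶/4065 = 246.00; M_out = 246.00 + (+133) = 379.00.
T_out = 10⁶/379.00 = 2638.5 K → 2640 K; t = 26.4.
B = 138.5·ln(26.4 − 10) − 305.0 = 138.5·ln 16.4 − 305.0 = 138.5·2.7973 − 305.0 = 82.423.
Rounded: 82.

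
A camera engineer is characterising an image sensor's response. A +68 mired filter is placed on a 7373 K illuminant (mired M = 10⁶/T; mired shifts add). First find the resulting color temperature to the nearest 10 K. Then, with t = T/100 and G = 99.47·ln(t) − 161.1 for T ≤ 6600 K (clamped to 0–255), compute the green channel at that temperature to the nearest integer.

226

M_in = 10⁶/7373 = 135.63; M_out = 135.63 + (+68) = 203.63.
T_out = 10⁶/203.63 = 4910.9 K → 4910 K; t = 49.1.
G = 99.47·ln 49.1 − 161.1 = 99.47·3.8939 − 161.1 = 226.222.
Rounded: 226.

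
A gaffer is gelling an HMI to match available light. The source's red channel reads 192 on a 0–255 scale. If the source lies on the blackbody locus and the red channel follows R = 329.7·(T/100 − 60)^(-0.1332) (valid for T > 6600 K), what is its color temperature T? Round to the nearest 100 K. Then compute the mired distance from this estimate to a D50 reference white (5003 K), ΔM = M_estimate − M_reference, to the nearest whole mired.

-115 mireds

(t − 60)^(-0.1332) = 192/329.7 = 0.58235.
t − 60 = 0.58235^(1/-0.1332) = 0.58235^(-7.508) = 57.929, so t = 117.929.
T = 100·t = 11793 K → 11800 K to the nearest 100 K.
M_estimate = 10⁶/11800 = 84.75; M_reference = 10⁶/5003 = 199.88.
ΔM = 84.75 − 199.88 = -115.13 → -115 mireds.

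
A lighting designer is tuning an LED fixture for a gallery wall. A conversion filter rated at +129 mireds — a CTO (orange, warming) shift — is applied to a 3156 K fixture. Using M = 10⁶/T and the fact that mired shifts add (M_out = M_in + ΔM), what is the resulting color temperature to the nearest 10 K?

2240 K

M_in = 10⁶/3156 = 316.86 mireds.
M_out = 316.86 + (+129) = 445.86 mireds.
T_out = 10⁶/445.86 = 2242.9 K → 2240 K.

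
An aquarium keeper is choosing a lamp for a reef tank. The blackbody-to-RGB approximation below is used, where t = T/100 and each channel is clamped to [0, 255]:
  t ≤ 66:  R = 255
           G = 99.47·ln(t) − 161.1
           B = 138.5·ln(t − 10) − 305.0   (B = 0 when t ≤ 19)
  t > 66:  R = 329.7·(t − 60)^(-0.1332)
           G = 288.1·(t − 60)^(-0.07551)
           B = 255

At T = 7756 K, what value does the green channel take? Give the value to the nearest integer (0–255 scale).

t = 7756/100 = 77.56; the t > 66 branch applies.
G = 288.1·(77.56 − 60)^(-0.07551) = 288.1·17.56^(-0.07551) = 288.1·0.80543 = 232.043.
Rounded: 232.

232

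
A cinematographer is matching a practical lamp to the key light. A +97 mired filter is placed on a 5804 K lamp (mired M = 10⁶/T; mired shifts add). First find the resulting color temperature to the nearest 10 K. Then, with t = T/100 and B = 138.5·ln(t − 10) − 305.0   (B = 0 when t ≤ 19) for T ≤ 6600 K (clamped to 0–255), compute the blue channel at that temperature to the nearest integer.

M_in = 10⁶/5804 = 172.29; M_out = 172.29 + (+97) = 269.29.
T_out = 10⁶/269.29 = 3713.4 K → 3710 K; t = 37.1.
B = 138.5·ln(37.1 − 10) − 305.0 = 138.5·ln 27.1 − 305.0 = 138.5·3.2995 − 305.0 = 151.985.
Rounded: 152.

152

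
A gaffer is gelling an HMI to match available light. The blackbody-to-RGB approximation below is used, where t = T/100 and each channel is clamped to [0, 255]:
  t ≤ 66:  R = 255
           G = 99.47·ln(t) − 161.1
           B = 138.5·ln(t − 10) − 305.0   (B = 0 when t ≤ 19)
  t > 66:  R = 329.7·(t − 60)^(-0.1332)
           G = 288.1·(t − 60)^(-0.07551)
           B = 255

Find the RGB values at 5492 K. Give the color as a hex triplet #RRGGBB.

t = 5492/100 = 54.92; the t ≤ 66 branch applies.
R = 255 by definition for t ≤ 66.
G = 99.47·ln 54.92 − 161.1 = 99.47·4.0059 − 161.1 = 237.365.
B = 138.5·ln(54.92 − 10) − 305.0 = 138.5·ln 44.92 − 305.0 = 138.5·3.8049 − 305.0 = 221.976.
Rounded: (255, 237, 222).
In hex: #FFEDDE.

#FFEDDE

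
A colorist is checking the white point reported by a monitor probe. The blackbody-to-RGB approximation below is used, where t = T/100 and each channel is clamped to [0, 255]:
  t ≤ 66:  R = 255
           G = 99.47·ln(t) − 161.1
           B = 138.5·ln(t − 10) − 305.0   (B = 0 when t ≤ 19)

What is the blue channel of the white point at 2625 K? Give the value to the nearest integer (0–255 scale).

81

t = 2625/100 = 26.25; the t ≤ 66 branch applies.
B = 138.5·ln(26.25 − 10) − 305.0 = 138.5·ln 16.25 − 305.0 = 138.5·2.7881 − 305.0 = 81.151.
Rounded: 81.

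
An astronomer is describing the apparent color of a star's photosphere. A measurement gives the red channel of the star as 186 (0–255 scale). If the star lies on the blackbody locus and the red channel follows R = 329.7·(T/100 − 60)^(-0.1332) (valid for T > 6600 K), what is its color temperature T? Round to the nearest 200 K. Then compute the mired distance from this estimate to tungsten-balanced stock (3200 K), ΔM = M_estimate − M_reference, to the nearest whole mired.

-238 mireds

(t − 60)^(-0.1332) = 186/329.7 = 0.56415.
t − 60 = 0.56415^(1/-0.1332) = 0.56415^(-7.508) = 73.521, so t = 133.521.
T = 100·t = 13352 K → 13400 K to the nearest 200 K.
M_estimate = 10⁶/13400 = 74.63; M_reference = 10⁶/3200 = 312.50.
ΔM = 74.63 − 312.50 = -237.87 → -238 mireds.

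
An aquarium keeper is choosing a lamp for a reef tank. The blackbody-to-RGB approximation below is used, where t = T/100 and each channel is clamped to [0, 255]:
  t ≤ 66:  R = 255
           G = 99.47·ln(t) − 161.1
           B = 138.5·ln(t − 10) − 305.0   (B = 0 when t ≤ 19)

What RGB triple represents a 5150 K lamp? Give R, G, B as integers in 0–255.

R=255, G=231, B=211

t = 5150/100 = 51.5; the t ≤ 66 branch applies.
R = 255 by definition for t ≤ 66.
G = 99.47·ln 51.5 − 161.1 = 99.47·3.9416 − 161.1 = 230.969.
B = 138.5·ln(51.5 − 10) − 305.0 = 138.5·ln 41.5 − 305.0 = 138.5·3.7257 − 305.0 = 211.009.
Rounded: (255, 231, 211).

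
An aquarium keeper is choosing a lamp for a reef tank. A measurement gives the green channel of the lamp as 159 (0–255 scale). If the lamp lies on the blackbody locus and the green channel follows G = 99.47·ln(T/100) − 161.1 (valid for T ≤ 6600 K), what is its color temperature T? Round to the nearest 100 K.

ln t = (159 + 161.1) / 99.47 = 3.2181.
t = e^3.2181 = 24.980.
T = 100·t = 2498 K → 2500 K to the nearest 100 K.

2500 K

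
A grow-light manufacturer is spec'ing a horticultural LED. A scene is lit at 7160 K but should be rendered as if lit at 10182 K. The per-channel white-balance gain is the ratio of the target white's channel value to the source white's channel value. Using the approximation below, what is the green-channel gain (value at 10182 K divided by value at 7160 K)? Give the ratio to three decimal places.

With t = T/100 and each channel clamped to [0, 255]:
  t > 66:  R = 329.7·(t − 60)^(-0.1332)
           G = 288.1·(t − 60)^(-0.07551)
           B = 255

0.908

At 7160 K (t = 71.6):
  G = 288.1·(71.6 − 60)^(-0.07551) = 288.1·11.6^(-0.07551) = 288.1·0.83104 = 239.423.
At 10182 K (t = 101.82):
  G = 288.1·(101.82 − 60)^(-0.07551) = 288.1·41.82^(-0.07551) = 288.1·0.75434 = 217.326.
Gain = 217.326 / 239.423 = 0.9077 → 0.908.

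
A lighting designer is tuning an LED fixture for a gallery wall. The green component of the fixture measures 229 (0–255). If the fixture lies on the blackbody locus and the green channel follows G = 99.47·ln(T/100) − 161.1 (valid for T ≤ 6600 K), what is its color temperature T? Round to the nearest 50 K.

ln t = (229 + 161.1) / 99.47 = 3.9218.
t = e^3.9218 = 50.491.
T = 100·t = 5049 K → 5050 K to the nearest 50 K.

5050 K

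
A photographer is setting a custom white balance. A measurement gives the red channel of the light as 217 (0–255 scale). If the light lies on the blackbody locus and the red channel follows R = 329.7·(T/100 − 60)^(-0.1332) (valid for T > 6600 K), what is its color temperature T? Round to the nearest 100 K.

(t − 60)^(-0.1332) = 217/329.7 = 0.65817.
t − 60 = 0.65817^(1/-0.1332) = 0.65817^(-7.508) = 23.110, so t = 83.110.
T = 100·t = 8311 K → 8300 K to the nearest 100 K.

8300 K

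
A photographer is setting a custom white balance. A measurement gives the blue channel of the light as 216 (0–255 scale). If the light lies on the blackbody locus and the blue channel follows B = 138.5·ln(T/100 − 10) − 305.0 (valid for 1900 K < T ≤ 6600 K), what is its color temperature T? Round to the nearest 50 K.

ln(t − 10) = (216 + 305.0) / 138.5 = 3.7617.
t − 10 = e^3.7617 = 43.023, so t = 53.023.
T = 100·t = 5302 K → 5300 K to the nearest 50 K.

5300 K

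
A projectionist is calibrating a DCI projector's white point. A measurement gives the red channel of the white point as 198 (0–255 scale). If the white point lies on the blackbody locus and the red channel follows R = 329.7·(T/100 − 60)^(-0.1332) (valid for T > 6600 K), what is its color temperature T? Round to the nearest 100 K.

(t − 60)^(-0.1332) = 198/329.7 = 0.60055.
t − 60 = 0.60055^(1/-0.1332) = 0.60055^(-7.508) = 45.980, so t = 105.980.
T = 100·t = 10598 K → 10600 K to the nearest 100 K.

10600 K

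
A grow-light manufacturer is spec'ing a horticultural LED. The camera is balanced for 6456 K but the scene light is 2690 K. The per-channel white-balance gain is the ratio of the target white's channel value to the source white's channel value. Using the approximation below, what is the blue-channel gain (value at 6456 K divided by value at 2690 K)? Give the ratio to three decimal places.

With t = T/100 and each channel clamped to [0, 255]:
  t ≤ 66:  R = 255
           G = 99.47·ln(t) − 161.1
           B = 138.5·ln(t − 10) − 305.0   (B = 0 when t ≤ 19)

At 2690 K (t = 26.9):
  B = 138.5·ln(26.9 − 10) − 305.0 = 138.5·ln 16.9 − 305.0 = 138.5·2.8273 − 305.0 = 86.583.
At 6456 K (t = 64.56):
  B = 138.5·ln(64.56 − 10) − 305.0 = 138.5·ln 54.56 − 305.0 = 138.5·3.9993 − 305.0 = 248.903.
Gain = 248.903 / 86.583 = 2.8747 → 2.875.

2.875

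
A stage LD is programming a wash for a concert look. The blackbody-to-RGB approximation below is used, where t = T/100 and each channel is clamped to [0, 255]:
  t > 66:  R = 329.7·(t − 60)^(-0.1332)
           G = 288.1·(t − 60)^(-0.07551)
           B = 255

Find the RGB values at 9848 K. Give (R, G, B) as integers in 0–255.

(203, 219, 255)

t = 9848/100 = 98.48; the t > 66 branch applies.
R = 329.7·(98.48 − 60)^(-0.1332) = 329.7·38.48^(-0.1332) = 329.7·0.61496 = 202.752.
G = 288.1·(98.48 − 60)^(-0.07551) = 288.1·38.48^(-0.07551) = 288.1·0.75910 = 218.697.
B = 255 by definition for t > 66.
Rounded: (203, 219, 255).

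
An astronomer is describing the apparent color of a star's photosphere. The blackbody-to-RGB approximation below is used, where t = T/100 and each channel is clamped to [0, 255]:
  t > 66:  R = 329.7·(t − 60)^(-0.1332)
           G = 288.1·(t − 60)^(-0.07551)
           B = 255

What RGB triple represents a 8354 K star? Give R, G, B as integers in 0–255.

t = 8354/100 = 83.54; the t > 66 branch applies.
R = 329.7·(83.54 − 60)^(-0.1332) = 329.7·23.54^(-0.1332) = 329.7·0.65656 = 216.468.
G = 288.1·(83.54 − 60)^(-0.07551) = 288.1·23.54^(-0.07551) = 288.1·0.78780 = 226.965.
B = 255 by definition for t > 66.
Rounded: (216, 227, 255).

R=216, G=227, B=255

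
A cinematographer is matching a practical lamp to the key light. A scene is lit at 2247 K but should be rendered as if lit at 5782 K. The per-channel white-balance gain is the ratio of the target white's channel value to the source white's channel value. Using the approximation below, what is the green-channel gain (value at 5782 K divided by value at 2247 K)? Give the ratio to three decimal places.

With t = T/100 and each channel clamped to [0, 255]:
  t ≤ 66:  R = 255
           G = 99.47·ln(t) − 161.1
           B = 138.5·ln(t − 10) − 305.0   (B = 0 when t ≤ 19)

1.633

At 2247 K (t = 22.47):
  G = 99.47·ln 22.47 − 161.1 = 99.47·3.1122 − 161.1 = 148.469.
At 5782 K (t = 57.82):
  G = 99.47·ln 57.82 − 161.1 = 99.47·4.0573 − 161.1 = 242.483.
Gain = 242.483 / 148.469 = 1.6332 → 1.633.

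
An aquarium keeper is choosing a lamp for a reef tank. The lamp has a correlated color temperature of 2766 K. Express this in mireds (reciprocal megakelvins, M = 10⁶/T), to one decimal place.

M = 10⁶ / 2766 = 361.533 → 361.5 mireds.

361.5 mireds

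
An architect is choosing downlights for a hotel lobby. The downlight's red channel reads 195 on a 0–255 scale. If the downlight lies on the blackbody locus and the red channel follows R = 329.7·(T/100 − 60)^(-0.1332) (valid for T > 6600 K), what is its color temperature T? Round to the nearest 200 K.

11200 K

(t − 60)^(-0.1332) = 195/329.7 = 0.59145.
t − 60 = 0.59145^(1/-0.1332) = 0.59145^(-7.508) = 51.564, so t = 111.564.
T = 100·t = 11156 K → 11200 K to the nearest 200 K.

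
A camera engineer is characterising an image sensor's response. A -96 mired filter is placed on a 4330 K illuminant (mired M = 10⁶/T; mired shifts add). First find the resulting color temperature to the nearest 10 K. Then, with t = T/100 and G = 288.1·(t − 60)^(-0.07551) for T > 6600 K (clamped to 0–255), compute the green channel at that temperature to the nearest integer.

M_in = 10⁶/4330 = 230.95; M_out = 230.95 + (-96) = 134.95.
T_out = 10⁶/134.95 = 7410.3 K → 7410 K; t = 74.1.
G = 288.1·(74.1 − 60)^(-0.07551) = 288.1·14.1^(-0.07551) = 288.1·0.81888 = 235.921.
Rounded: 236.

236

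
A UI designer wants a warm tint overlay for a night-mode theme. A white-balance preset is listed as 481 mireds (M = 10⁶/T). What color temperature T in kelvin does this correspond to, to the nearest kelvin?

2079 K

T = 10⁶ / 481 = 2079.00 K → 2079 K.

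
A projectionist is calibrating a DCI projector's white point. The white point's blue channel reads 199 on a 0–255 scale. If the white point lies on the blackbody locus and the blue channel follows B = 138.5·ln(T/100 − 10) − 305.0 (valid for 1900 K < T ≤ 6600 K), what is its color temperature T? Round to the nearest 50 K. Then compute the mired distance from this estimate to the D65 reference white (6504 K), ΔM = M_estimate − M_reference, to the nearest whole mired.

+55 mireds

ln(t − 10) = (199 + 305.0) / 138.5 = 3.6390.
t − 10 = e^3.6390 = 38.053, so t = 48.053.
T = 100·t = 4805 K → 4800 K to the nearest 50 K.
M_estimate = 10⁶/4800 = 208.33; M_reference = 10⁶/6504 = 153.75.
ΔM = 208.33 − 153.75 = 54.58 → +55 mireds.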